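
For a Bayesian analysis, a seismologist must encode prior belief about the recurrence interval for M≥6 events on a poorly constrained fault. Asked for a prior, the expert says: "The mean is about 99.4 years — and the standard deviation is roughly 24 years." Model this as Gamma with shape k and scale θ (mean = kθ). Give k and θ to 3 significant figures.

For Gamma(k, scale θ): mean = kθ, variance = kθ², so CV = 1/√k.
CV = SD/mean = 24/99.4 = 0.2414, hence k = 1/CV² = 17.2.
Then θ = mean/k = 99.4/17.2 = 5.79.

k ≈ 17.2, θ ≈ 5.79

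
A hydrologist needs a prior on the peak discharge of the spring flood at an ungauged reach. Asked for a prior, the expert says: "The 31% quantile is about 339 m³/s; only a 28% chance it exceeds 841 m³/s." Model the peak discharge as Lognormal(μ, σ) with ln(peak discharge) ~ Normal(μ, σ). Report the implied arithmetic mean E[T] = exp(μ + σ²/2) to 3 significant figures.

If T ~ Lognormal(μ,σ) then ln T ~ Normal(μ,σ), so the p-quantile of ln T is μ + z_p·σ.
ln(339) = 5.826 and ln(841) = 6.735; z_{0.31} = -0.4959, z_{0.72} = 0.5828.
σ = (6.735 − 5.826)/(0.5828 − (-0.4959)) = 0.842.
μ = 5.826 − (-0.4959)·0.842 = 6.244.
E[T] = exp(μ + σ²/2) = exp(6.244 + 0.3547) = 734 m³/s.

E[T] ≈ 734 m³/s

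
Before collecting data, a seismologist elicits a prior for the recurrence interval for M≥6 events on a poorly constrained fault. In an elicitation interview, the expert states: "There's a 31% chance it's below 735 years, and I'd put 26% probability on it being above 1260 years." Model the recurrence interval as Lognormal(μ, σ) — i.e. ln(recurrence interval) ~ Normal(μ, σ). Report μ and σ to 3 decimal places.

If T ~ Lognormal(μ,σ) then ln T ~ Normal(μ,σ), so the p-quantile of ln T is μ + z_p·σ.
ln(735) = 6.6 and ln(1260) = 7.139; z_{0.31} = -0.4959, z_{0.74} = 0.6433.
σ = (7.139 − 6.6)/(0.6433 − (-0.4959)) = 0.473.
μ = 6.6 − (-0.4959)·0.473 = 6.834.

μ ≈ 6.834, σ ≈ 0.473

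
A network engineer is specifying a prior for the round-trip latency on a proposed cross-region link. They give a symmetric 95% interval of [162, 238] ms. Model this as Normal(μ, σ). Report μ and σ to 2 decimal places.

A symmetric 95% interval runs μ ± z·σ with z = 1.96.
Half-width = 38, so σ = 38/1.96 = 19.39.
μ is the interval midpoint, 200.00.

μ = 200.00, σ = 19.39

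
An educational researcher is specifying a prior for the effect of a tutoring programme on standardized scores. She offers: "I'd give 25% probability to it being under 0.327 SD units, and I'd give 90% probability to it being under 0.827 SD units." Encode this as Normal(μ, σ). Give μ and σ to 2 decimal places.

For Normal(μ,σ), the p-quantile is μ + z_p·σ. Here z_{0.25} = -0.6745, z_{0.9} = 1.282.
So 0.327 = μ − 0.6745σ and 0.827 = μ + 1.282σ.
Subtracting: σ = (0.827 − 0.327)/(1.282 − (-0.6745)) = 0.26.
Then μ = 0.327 − (-0.6745)·0.26 = 0.50.

μ = 0.50, σ = 0.26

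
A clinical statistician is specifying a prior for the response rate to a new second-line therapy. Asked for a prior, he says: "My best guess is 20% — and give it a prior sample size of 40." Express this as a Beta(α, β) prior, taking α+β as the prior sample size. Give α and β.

α = 8, β = 32

Under the effective-sample-size interpretation, Beta(α, β) has prior mean α/(α+β) and prior sample size α+β.
So α+β = 40 and α/(α+β) = 0.2, giving α = 0.2·40 = 8 and β = 40 − 8 = 32.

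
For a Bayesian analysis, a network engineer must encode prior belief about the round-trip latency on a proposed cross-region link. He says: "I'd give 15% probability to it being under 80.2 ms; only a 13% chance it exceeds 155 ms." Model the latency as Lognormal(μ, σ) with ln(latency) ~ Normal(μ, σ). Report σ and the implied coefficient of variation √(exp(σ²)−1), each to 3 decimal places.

If T ~ Lognormal(μ,σ) then ln T ~ Normal(μ,σ), so the p-quantile of ln T is μ + z_p·σ.
ln(80.2) = 4.385 and ln(155) = 5.043; z_{0.15} = -1.036, z_{0.87} = 1.126.
σ = (5.043 − 4.385)/(1.126 − (-1.036)) = 0.305.
μ = 4.385 − (-1.036)·0.305 = 4.700.
CV = √(exp(σ²)−1) = √(exp(0.0928)−1) = 0.312.

σ ≈ 0.305, CV ≈ 0.312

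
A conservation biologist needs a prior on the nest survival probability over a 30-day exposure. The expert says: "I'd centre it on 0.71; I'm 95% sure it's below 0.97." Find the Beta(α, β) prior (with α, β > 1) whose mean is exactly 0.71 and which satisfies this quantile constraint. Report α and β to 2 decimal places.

α ≈ 2.92, β ≈ 1.19

With mean 0.71 fixed, write α = 0.71s, β = 0.29s where s = α+β.
Need P(θ < 0.97) = 0.95 under Beta(0.71s, 0.29s). Normal approximation: (q−m)/√(m(1−m)/s) ≈ z_{0.95} = 1.64, so s ≈ 0.71·0.29·(1.64)²/(0.97−0.71)² = 8.2.
At s = 8.2: P(θ<0.97) ≈ 0.994. Adjusting to match 0.95 gives s ≈ 4.12.
So α = 0.71·4.12 ≈ 2.92, β = 0.29·4.12 ≈ 1.19.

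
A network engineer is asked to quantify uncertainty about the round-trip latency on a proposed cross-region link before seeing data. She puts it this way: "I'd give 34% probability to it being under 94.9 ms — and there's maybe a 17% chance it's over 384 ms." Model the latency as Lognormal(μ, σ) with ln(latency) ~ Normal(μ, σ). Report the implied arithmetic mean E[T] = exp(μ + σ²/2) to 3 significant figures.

If T ~ Lognormal(μ,σ) then ln T ~ Normal(μ,σ), so the p-quantile of ln T is μ + z_p·σ.
ln(94.9) = 4.553 and ln(384) = 5.951; z_{0.34} = -0.4125, z_{0.83} = 0.9542.
σ = (5.951 − 4.553)/(0.9542 − (-0.4125)) = 1.023.
μ = 4.553 − (-0.4125)·1.023 = 4.975.
E[T] = exp(μ + σ²/2) = exp(4.975 + 0.5231) = 244 ms.

E[T] ≈ 244 ms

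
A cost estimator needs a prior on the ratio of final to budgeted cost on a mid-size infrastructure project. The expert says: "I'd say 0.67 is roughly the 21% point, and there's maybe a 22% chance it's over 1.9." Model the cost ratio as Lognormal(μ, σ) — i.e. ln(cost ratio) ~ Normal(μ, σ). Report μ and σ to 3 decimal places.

If T ~ Lognormal(μ,σ) then ln T ~ Normal(μ,σ), so the p-quantile of ln T is μ + z_p·σ.
ln(0.67) = -0.4005 and ln(1.9) = 0.6419; z_{0.21} = -0.8064, z_{0.78} = 0.7722.
σ = (0.6419 − -0.4005)/(0.7722 − (-0.8064)) = 0.660.
μ = -0.4005 − (-0.8064)·0.660 = 0.132.

μ ≈ 0.132, σ ≈ 0.660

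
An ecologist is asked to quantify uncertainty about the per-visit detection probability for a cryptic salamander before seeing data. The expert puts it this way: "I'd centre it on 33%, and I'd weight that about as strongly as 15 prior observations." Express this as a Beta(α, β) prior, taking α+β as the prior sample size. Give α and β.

α = 4.95, β = 10.05

Under the effective-sample-size interpretation, Beta(α, β) has prior mean α/(α+β) and prior sample size α+β.
So α+β = 15 and α/(α+β) = 0.33, giving α = 0.33·15 = 4.95 and β = 15 − 4.95 = 10.05.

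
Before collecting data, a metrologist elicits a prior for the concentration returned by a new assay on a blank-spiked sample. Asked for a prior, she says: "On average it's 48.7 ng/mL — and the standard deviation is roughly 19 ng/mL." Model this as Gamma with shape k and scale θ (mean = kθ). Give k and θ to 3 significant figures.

k ≈ 6.57, θ ≈ 7.41

For Gamma(k, scale θ): mean = kθ, variance = kθ², so CV = 1/√k.
CV = SD/mean = 19/48.7 = 0.3901, hence k = 1/CV² = 6.57.
Then θ = mean/k = 48.7/6.57 = 7.41.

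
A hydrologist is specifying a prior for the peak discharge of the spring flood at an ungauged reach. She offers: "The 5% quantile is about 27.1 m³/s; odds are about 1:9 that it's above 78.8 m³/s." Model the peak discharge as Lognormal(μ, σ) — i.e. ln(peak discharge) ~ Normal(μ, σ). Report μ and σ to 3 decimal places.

μ ≈ 3.899, σ ≈ 0.365

If T ~ Lognormal(μ,σ) then ln T ~ Normal(μ,σ), so the p-quantile of ln T is μ + z_p·σ.
ln(27.1) = 3.3 and ln(78.8) = 4.367; z_{0.05} = -1.645, z_{0.9} = 1.282.
σ = (4.367 − 3.3)/(1.282 − (-1.645)) = 0.365.
μ = 3.3 − (-1.645)·0.365 = 3.899.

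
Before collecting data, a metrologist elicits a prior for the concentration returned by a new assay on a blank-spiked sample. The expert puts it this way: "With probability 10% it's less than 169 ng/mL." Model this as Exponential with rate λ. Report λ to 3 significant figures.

λ ≈ 0.000623

P(T < 169.0) = 1 − e^(−λ·169.0) = 0.1, so λ = −ln(1−0.1)/169.0 = −ln(0.9)/169.0 = 0.000623.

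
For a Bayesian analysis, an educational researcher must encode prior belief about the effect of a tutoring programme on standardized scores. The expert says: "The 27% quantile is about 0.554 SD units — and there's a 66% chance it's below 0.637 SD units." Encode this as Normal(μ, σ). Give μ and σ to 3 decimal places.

μ = 0.604, σ = 0.081

For Normal(μ,σ), the p-quantile is μ + z_p·σ. Here z_{0.27} = -0.6128, z_{0.66} = 0.4125.
So 0.554 = μ − 0.6128σ and 0.637 = μ + 0.4125σ.
Subtracting: σ = (0.637 − 0.554)/(0.4125 − (-0.6128)) = 0.081.
Then μ = 0.554 − (-0.6128)·0.081 = 0.604.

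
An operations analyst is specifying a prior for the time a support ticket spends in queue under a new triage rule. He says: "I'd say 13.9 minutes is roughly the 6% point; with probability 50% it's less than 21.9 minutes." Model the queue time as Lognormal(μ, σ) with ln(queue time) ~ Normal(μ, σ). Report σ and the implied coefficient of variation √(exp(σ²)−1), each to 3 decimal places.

If T ~ Lognormal(μ,σ) then ln T ~ Normal(μ,σ), so the p-quantile of ln T is μ + z_p·σ.
ln(13.9) = 2.632 and ln(21.9) = 3.086; z_{0.06} = -1.555, z_{0.5} = 0.
σ = (3.086 − 2.632)/(0 − (-1.555)) = 0.292.
μ = 2.632 − (-1.555)·0.292 = 3.086.
CV = √(exp(σ²)−1) = √(exp(0.0855)−1) = 0.299.

σ ≈ 0.292, CV ≈ 0.299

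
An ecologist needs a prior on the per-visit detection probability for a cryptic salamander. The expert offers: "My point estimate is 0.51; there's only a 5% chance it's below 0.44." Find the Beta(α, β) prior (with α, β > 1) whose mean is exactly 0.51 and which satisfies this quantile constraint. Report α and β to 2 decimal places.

α ≈ 70.10, β ≈ 67.35

With mean 0.51 fixed, write α = 0.51s, β = 0.49s where s = α+β.
Need P(θ < 0.44) = 0.05 under Beta(0.51s, 0.49s). Normal approximation: (q−m)/√(m(1−m)/s) ≈ z_{0.05} = -1.64, so s ≈ 0.51·0.49·(-1.64)²/(0.44−0.51)² = 138.0.
At s = 138.0: P(θ<0.44) ≈ 0.050. Adjusting to match 0.05 gives s ≈ 137.45.
So α = 0.51·137.45 ≈ 70.10, β = 0.49·137.45 ≈ 67.35.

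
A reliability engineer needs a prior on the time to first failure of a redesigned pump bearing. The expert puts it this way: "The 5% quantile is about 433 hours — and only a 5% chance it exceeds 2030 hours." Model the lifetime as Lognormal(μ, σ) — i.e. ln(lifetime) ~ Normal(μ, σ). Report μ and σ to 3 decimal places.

μ ≈ 6.843, σ ≈ 0.470

If T ~ Lognormal(μ,σ) then ln T ~ Normal(μ,σ), so the p-quantile of ln T is μ + z_p·σ.
ln(433) = 6.071 and ln(2030) = 7.616; z_{0.05} = -1.645, z_{0.95} = 1.645.
σ = (7.616 − 6.071)/(1.645 − (-1.645)) = 0.470.
μ = 6.071 − (-1.645)·0.470 = 6.843.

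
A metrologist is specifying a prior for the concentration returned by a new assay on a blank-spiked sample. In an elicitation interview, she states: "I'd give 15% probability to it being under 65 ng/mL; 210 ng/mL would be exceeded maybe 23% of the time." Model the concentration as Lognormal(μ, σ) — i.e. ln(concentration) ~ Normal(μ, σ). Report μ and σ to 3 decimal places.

μ ≈ 4.859, σ ≈ 0.661

If T ~ Lognormal(μ,σ) then ln T ~ Normal(μ,σ), so the p-quantile of ln T is μ + z_p·σ.
ln(65) = 4.174 and ln(210) = 5.347; z_{0.15} = -1.036, z_{0.77} = 0.7388.
σ = (5.347 − 4.174)/(0.7388 − (-1.036)) = 0.661.
μ = 4.174 − (-1.036)·0.661 = 4.859.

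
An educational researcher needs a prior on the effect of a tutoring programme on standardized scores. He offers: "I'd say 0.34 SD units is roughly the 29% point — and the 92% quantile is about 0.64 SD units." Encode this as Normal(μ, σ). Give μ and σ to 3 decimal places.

μ = 0.425, σ = 0.153

The p-quantile of Normal(μ,σ) is μ + z_p·σ, with z_{0.29} = -0.5534 and z_{0.92} = 1.405.
Eliminate σ: μ = (z₂·x₁ − z₁·x₂)/(z₂ − z₁) = (1.405·0.34 − (-0.5534)·0.64)/1.958 = 0.425.
Then σ = (x₂ − x₁)/(z₂ − z₁) = (0.64 − 0.34)/1.958 = 0.153.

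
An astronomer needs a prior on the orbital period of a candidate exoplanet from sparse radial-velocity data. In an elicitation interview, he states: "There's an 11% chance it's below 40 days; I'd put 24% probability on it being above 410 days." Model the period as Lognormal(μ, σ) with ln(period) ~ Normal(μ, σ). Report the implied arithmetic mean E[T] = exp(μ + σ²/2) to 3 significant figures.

If T ~ Lognormal(μ,σ) then ln T ~ Normal(μ,σ), so the p-quantile of ln T is μ + z_p·σ.
ln(40) = 3.689 and ln(410) = 6.016; z_{0.11} = -1.227, z_{0.76} = 0.7063.
σ = (6.016 − 3.689)/(0.7063 − (-1.227)) = 1.204.
μ = 3.689 − (-1.227)·1.204 = 5.166.
E[T] = exp(μ + σ²/2) = exp(5.166 + 0.7249) = 362 days.

E[T] ≈ 362 days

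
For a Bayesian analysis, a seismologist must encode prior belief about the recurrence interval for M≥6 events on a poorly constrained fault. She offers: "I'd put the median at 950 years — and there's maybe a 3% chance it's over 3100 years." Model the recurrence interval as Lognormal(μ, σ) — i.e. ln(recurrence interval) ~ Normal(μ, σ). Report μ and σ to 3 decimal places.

If T ~ Lognormal(μ,σ) then ln T ~ Normal(μ,σ), so the p-quantile of ln T is μ + z_p·σ.
ln(950) = 6.856 and ln(3100) = 8.039; z_{0.5} = 0, z_{0.97} = 1.881.
σ = (8.039 − 6.856)/(1.881 − (0)) = 0.629.
μ = 6.856 − (0)·0.629 = 6.856.

μ ≈ 6.856, σ ≈ 0.629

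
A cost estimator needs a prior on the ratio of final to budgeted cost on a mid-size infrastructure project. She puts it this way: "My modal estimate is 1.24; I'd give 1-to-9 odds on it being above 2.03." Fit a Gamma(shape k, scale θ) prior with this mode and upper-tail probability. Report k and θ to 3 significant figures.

Gamma(k,θ) with k>1 has mode (k−1)θ, so θ = 1.24/(k−1).
Need P(X < 2.03) = 0.9 with θ tied to k this way. Start at k = 2, θ = 1.24: P(X<2.03) ≈ 0.487.
Too low — raise k to concentrate. Iterating converges to k ≈ 8.76.
Then θ = 1.24/(8.76−1) ≈ 0.16.

k ≈ 8.76, θ ≈ 0.16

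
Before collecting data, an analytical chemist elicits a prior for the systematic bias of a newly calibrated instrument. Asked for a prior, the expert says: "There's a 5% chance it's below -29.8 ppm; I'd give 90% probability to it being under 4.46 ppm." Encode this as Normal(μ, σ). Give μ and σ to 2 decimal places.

The p-quantile of Normal(μ,σ) is μ + z_p·σ, with z_{0.05} = -1.645 and z_{0.9} = 1.282.
Eliminate σ: μ = (z₂·x₁ − z₁·x₂)/(z₂ − z₁) = (1.282·-29.8 − (-1.645)·4.46)/2.926 = -10.54.
Then σ = (x₂ − x₁)/(z₂ − z₁) = (4.46 − -29.8)/2.926 = 11.71.

μ = -10.54, σ = 11.71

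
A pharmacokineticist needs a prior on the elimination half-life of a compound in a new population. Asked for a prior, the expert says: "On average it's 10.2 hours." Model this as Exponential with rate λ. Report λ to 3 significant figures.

λ ≈ 0.098

Exponential mean = 1/λ, so λ = 1/10.2 = 0.098.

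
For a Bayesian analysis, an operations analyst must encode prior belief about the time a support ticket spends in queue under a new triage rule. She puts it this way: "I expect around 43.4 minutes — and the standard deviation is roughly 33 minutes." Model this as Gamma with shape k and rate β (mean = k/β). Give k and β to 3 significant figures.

For Gamma(k, rate β): mean = k/β, variance = k/β², so CV = 1/√k.
CV = SD/mean = 33/43.4 = 0.7604, hence k = 1/CV² = 1.73.
Then β = k/mean = 1.73/43.4 = 0.0399.

k ≈ 1.73, β ≈ 0.0399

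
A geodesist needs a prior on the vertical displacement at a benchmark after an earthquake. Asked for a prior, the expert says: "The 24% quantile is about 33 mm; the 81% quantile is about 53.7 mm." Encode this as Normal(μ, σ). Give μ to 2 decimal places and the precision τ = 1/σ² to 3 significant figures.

μ = 42.23, τ = 0.00586

The p-quantile of Normal(μ,σ) is μ + z_p·σ, with z_{0.24} = -0.7063 and z_{0.81} = 0.8779.
Eliminate σ: μ = (z₂·x₁ − z₁·x₂)/(z₂ − z₁) = (0.8779·33 − (-0.7063)·53.7)/1.584 = 42.23.
Then σ = (x₂ − x₁)/(z₂ − z₁) = (53.7 − 33)/1.584 = 13.07.
Precision τ = 1/σ² = 1/13.07² = 0.00586.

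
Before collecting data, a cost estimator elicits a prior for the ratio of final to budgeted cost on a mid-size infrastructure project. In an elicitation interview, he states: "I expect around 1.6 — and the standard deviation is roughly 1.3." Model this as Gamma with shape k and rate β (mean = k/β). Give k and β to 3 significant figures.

For Gamma(k, rate β): mean = k/β, variance = k/β², so CV = 1/√k.
CV = SD/mean = 1.3/1.6 = 0.8125, hence k = 1/CV² = 1.51.
Then β = k/mean = 1.51/1.6 = 0.947.

k ≈ 1.51, β ≈ 0.947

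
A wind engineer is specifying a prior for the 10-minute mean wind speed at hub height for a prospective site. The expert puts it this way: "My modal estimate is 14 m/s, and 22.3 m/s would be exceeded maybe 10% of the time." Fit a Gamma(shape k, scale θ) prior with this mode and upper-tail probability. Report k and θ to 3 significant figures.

Gamma(k,θ) with k>1 has mode (k−1)θ, so θ = 14/(k−1).
Need P(X < 22.3) = 0.9 with θ tied to k this way. Start at k = 2, θ = 14: P(X<22.3) ≈ 0.473.
Too low — raise k to concentrate. Iterating converges to k ≈ 9.66.
Then θ = 14/(9.66−1) ≈ 1.62.

k ≈ 9.66, θ ≈ 1.62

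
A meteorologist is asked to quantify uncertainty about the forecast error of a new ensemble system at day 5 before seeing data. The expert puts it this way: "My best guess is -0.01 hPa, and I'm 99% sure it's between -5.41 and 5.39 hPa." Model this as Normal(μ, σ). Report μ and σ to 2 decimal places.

A symmetric 99% interval runs μ ± z·σ with z = 2.576.
Half-width = 5.4, so σ = 5.4/2.576 = 2.10.
μ is the stated best guess, -0.01.

μ = -0.01, σ = 2.10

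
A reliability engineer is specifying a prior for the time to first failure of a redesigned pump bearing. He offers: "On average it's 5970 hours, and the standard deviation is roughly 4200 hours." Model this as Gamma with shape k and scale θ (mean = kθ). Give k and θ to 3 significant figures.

For Gamma(k, scale θ): mean = kθ, variance = kθ², so CV = 1/√k.
CV = SD/mean = 4200/5970 = 0.7035, hence k = 1/CV² = 2.02.
Then θ = mean/k = 5970/2.02 = 2950.

k ≈ 2.02, θ ≈ 2950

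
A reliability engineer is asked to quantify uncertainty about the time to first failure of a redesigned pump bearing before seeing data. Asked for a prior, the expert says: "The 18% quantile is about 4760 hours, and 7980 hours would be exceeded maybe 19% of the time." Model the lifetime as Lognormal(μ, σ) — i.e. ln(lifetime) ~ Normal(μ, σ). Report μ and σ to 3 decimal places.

μ ≈ 8.732, σ ≈ 0.288

If T ~ Lognormal(μ,σ) then ln T ~ Normal(μ,σ), so the p-quantile of ln T is μ + z_p·σ.
ln(4760) = 8.468 and ln(7980) = 8.985; z_{0.18} = -0.9154, z_{0.81} = 0.8779.
σ = (8.985 − 8.468)/(0.8779 − (-0.9154)) = 0.288.
μ = 8.468 − (-0.9154)·0.288 = 8.732.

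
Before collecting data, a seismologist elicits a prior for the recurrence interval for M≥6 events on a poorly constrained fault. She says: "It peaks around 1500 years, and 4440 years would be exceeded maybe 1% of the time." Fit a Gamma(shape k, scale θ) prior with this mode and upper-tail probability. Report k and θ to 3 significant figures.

Gamma(k,θ) with k>1 has mode (k−1)θ, so θ = 1500/(k−1).
Need P(X < 4440) = 0.99 with θ tied to k this way. Start at k = 2, θ = 1500: P(X<4440) ≈ 0.795.
Too low — raise k to concentrate. Iterating converges to k ≈ 4.84.
Then θ = 1500/(4.84−1) ≈ 391.

k ≈ 4.84, θ ≈ 391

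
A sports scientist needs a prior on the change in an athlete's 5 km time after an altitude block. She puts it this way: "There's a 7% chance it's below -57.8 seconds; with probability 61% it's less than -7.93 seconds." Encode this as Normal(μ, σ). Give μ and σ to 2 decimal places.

μ = -15.87, σ = 28.41

For Normal(μ,σ), the p-quantile is μ + z_p·σ. Here z_{0.07} = -1.476, z_{0.61} = 0.2793.
So -57.8 = μ − 1.476σ and -7.93 = μ + 0.2793σ.
Subtracting: σ = (-7.93 − -57.8)/(0.2793 − (-1.476)) = 28.41.
Then μ = -57.8 − (-1.476)·28.41 = -15.87.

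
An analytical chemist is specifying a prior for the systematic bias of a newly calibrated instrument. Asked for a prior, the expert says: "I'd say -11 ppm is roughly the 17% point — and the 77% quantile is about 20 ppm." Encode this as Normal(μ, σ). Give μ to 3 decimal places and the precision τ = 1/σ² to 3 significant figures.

The p-quantile of Normal(μ,σ) is μ + z_p·σ, with z_{0.17} = -0.9542 and z_{0.77} = 0.7388.
Eliminate σ: μ = (z₂·x₁ − z₁·x₂)/(z₂ − z₁) = (0.7388·-11 − (-0.9542)·20)/1.693 = 6.471.
Then σ = (x₂ − x₁)/(z₂ − z₁) = (20 − -11)/1.693 = 18.311.
Precision τ = 1/σ² = 1/18.31² = 0.00298.

μ = 6.471, τ = 0.00298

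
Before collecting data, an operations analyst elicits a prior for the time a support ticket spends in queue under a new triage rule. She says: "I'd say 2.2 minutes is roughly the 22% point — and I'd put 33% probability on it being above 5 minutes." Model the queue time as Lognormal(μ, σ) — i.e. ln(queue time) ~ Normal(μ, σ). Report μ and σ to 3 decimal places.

If T ~ Lognormal(μ,σ) then ln T ~ Normal(μ,σ), so the p-quantile of ln T is μ + z_p·σ.
ln(2.2) = 0.7885 and ln(5) = 1.609; z_{0.22} = -0.7722, z_{0.67} = 0.4399.
σ = (1.609 − 0.7885)/(0.4399 − (-0.7722)) = 0.677.
μ = 0.7885 − (-0.7722)·0.677 = 1.311.

μ ≈ 1.311, σ ≈ 0.677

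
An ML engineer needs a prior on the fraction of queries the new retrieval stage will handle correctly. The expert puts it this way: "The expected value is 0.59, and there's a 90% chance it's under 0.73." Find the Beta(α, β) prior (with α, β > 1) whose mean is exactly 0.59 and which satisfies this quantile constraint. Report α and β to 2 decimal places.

α ≈ 11.37, β ≈ 7.90

With mean 0.59 fixed, write α = 0.59s, β = 0.41s where s = α+β.
Need P(θ < 0.73) = 0.9 under Beta(0.59s, 0.41s). Normal approximation: (q−m)/√(m(1−m)/s) ≈ z_{0.9} = 1.28, so s ≈ 0.59·0.41·(1.28)²/(0.73−0.59)² = 20.3.
At s = 20.3: P(θ<0.73) ≈ 0.906. Adjusting to match 0.9 gives s ≈ 19.28.
So α = 0.59·19.28 ≈ 11.37, β = 0.41·19.28 ≈ 7.90.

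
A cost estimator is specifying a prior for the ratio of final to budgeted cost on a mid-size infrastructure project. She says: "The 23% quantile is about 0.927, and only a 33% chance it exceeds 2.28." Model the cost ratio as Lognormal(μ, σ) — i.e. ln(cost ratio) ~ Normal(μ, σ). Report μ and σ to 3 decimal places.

If T ~ Lognormal(μ,σ) then ln T ~ Normal(μ,σ), so the p-quantile of ln T is μ + z_p·σ.
ln(0.927) = -0.0758 and ln(2.28) = 0.8242; z_{0.23} = -0.7388, z_{0.67} = 0.4399.
σ = (0.8242 − -0.0758)/(0.4399 − (-0.7388)) = 0.763.
μ = -0.0758 − (-0.7388)·0.763 = 0.488.

μ ≈ 0.488, σ ≈ 0.763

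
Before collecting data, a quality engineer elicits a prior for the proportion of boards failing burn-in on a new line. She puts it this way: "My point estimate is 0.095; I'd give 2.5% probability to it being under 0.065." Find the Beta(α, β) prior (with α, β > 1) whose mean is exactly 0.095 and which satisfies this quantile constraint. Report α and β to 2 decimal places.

With mean 0.095 fixed, write α = 0.095s, β = 0.905s where s = α+β.
Need P(θ < 0.065) = 0.025 under Beta(0.095s, 0.905s). Normal approximation: (q−m)/√(m(1−m)/s) ≈ z_{0.025} = -1.96, so s ≈ 0.095·0.905·(-1.96)²/(0.065−0.095)² = 367.0.
At s = 367.0: P(θ<0.065) ≈ 0.016. Adjusting to match 0.025 gives s ≈ 310.57.
So α = 0.095·310.57 ≈ 29.50, β = 0.905·310.57 ≈ 281.07.

α ≈ 29.50, β ≈ 281.07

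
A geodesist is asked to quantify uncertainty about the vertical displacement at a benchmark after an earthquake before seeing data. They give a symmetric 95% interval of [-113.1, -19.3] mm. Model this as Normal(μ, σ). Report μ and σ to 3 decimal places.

A symmetric 95% interval runs μ ± z·σ with z = 1.96.
Half-width = 46.9, so σ = 46.9/1.96 = 23.929.
μ is the interval midpoint, -66.200.

μ = -66.200, σ = 23.929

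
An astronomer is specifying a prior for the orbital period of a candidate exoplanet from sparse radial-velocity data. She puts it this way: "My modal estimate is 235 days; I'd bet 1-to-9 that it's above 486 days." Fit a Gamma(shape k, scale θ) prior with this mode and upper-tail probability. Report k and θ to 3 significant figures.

k ≈ 4.64, θ ≈ 64.6

Gamma(k,θ) with k>1 has mode (k−1)θ, so θ = 235/(k−1).
Need P(X < 486) = 0.9 with θ tied to k this way. Start at k = 2, θ = 235: P(X<486) ≈ 0.612.
Too low — raise k to concentrate. Iterating converges to k ≈ 4.64.
Then θ = 235/(4.64−1) ≈ 64.6.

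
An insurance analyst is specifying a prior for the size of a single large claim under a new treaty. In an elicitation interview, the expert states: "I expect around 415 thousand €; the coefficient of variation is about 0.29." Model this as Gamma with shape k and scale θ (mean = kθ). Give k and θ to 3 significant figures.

For Gamma(k, scale θ): mean = kθ, variance = kθ², so CV = 1/√k.
CV = 0.29, hence k = 1/CV² = 11.9.
Then θ = mean/k = 415/11.9 = 34.9.

k ≈ 11.9, θ ≈ 34.9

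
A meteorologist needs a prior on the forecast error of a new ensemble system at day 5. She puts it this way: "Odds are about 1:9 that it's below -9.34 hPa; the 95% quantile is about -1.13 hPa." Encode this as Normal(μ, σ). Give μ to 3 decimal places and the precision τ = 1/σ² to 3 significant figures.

For Normal(μ,σ), the p-quantile is μ + z_p·σ. Here z_{0.1} = -1.282, z_{0.95} = 1.645.
So -9.34 = μ − 1.282σ and -1.13 = μ + 1.645σ.
Subtracting: σ = (-1.13 − -9.34)/(1.645 − (-1.282)) = 2.805.
Then μ = -9.34 − (-1.282)·2.805 = -5.745.
Precision τ = 1/σ² = 1/2.805² = 0.127.

μ = -5.745, τ = 0.127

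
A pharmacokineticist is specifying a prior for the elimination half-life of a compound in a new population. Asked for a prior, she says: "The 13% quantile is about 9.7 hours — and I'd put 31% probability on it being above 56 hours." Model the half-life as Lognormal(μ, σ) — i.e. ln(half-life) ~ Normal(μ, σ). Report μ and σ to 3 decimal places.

If T ~ Lognormal(μ,σ) then ln T ~ Normal(μ,σ), so the p-quantile of ln T is μ + z_p·σ.
ln(9.7) = 2.272 and ln(56) = 4.025; z_{0.13} = -1.126, z_{0.69} = 0.4959.
σ = (4.025 − 2.272)/(0.4959 − (-1.126)) = 1.081.
μ = 2.272 − (-1.126)·1.081 = 3.489.

μ ≈ 3.489, σ ≈ 1.081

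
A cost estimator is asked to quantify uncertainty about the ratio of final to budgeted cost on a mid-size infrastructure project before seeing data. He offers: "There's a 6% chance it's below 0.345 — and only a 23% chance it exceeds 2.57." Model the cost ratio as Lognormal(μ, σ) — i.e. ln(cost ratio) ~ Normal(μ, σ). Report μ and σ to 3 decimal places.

μ ≈ 0.297, σ ≈ 0.876

If T ~ Lognormal(μ,σ) then ln T ~ Normal(μ,σ), so the p-quantile of ln T is μ + z_p·σ.
ln(0.345) = -1.064 and ln(2.57) = 0.9439; z_{0.06} = -1.555, z_{0.77} = 0.7388.
σ = (0.9439 − -1.064)/(0.7388 − (-1.555)) = 0.876.
μ = -1.064 − (-1.555)·0.876 = 0.297.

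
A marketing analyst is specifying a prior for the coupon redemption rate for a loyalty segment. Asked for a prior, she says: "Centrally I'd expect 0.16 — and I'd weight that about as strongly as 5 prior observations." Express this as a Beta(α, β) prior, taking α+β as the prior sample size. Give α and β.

α = 0.8, β = 4.2

Under the effective-sample-size interpretation, Beta(α, β) has prior mean α/(α+β) and prior sample size α+β.
So α+β = 5 and α/(α+β) = 0.16, giving α = 0.16·5 = 0.8 and β = 5 − 0.8 = 4.2.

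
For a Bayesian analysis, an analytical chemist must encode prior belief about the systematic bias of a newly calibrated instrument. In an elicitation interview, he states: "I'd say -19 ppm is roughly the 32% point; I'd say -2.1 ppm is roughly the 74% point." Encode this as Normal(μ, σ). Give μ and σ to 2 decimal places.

μ = -11.89, σ = 15.21

For Normal(μ,σ), the p-quantile is μ + z_p·σ. Here z_{0.32} = -0.4677, z_{0.74} = 0.6433.
So -19 = μ − 0.4677σ and -2.1 = μ + 0.6433σ.
Subtracting: σ = (-2.1 − -19)/(0.6433 − (-0.4677)) = 15.21.
Then μ = -19 − (-0.4677)·15.21 = -11.89.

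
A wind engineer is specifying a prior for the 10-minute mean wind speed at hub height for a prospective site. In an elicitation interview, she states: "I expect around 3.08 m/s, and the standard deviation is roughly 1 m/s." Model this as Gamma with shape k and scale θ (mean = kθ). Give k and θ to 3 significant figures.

k ≈ 9.49, θ ≈ 0.325

For Gamma(k, scale θ): mean = kθ, variance = kθ², so CV = 1/√k.
CV = SD/mean = 1/3.08 = 0.3247, hence k = 1/CV² = 9.49.
Then θ = mean/k = 3.08/9.49 = 0.325.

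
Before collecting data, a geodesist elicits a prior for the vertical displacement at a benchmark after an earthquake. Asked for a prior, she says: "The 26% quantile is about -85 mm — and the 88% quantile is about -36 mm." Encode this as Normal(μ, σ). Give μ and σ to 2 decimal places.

The p-quantile of Normal(μ,σ) is μ + z_p·σ, with z_{0.26} = -0.6433 and z_{0.88} = 1.175.
Eliminate σ: μ = (z₂·x₁ − z₁·x₂)/(z₂ − z₁) = (1.175·-85 − (-0.6433)·-36)/1.818 = -67.66.
Then σ = (x₂ − x₁)/(z₂ − z₁) = (-36 − -85)/1.818 = 26.95.

μ = -67.66, σ = 26.95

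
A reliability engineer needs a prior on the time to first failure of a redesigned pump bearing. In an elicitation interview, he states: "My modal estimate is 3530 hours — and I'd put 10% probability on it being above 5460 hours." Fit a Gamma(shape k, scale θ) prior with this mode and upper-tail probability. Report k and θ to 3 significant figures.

Gamma(k,θ) with k>1 has mode (k−1)θ, so θ = 3530/(k−1).
Need P(X < 5460) = 0.9 with θ tied to k this way. Start at k = 2, θ = 3530: P(X<5460) ≈ 0.458.
Too low — raise k to concentrate. Iterating converges to k ≈ 10.8.
Then θ = 3530/(10.8−1) ≈ 359.

k ≈ 10.8, θ ≈ 359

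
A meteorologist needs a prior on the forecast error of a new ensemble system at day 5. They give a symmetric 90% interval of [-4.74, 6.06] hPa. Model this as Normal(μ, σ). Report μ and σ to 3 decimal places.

μ = 0.660, σ = 3.283

A symmetric 90% interval runs μ ± z·σ with z = 1.645.
Half-width = 5.4, so σ = 5.4/1.645 = 3.283.
μ is the interval midpoint, 0.660.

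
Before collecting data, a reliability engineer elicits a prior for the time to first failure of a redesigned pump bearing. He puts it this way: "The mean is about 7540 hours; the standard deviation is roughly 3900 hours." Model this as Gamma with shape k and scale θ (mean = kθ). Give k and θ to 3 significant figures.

For Gamma(k, scale θ): mean = kθ, variance = kθ², so CV = 1/√k.
CV = SD/mean = 3900/7540 = 0.5172, hence k = 1/CV² = 3.74.
Then θ = mean/k = 7540/3.74 = 2020.

k ≈ 3.74, θ ≈ 2020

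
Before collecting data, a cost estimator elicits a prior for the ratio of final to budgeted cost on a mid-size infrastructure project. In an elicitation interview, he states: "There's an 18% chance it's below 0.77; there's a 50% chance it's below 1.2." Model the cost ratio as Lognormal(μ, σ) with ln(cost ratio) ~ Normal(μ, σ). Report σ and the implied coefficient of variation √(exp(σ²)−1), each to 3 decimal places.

If T ~ Lognormal(μ,σ) then ln T ~ Normal(μ,σ), so the p-quantile of ln T is μ + z_p·σ.
ln(0.77) = -0.2614 and ln(1.2) = 0.1823; z_{0.18} = -0.9154, z_{0.5} = 0.
σ = (0.1823 − -0.2614)/(0 − (-0.9154)) = 0.485.
μ = -0.2614 − (-0.9154)·0.485 = 0.182.
CV = √(exp(σ²)−1) = √(exp(0.2349)−1) = 0.515.

σ ≈ 0.485, CV ≈ 0.515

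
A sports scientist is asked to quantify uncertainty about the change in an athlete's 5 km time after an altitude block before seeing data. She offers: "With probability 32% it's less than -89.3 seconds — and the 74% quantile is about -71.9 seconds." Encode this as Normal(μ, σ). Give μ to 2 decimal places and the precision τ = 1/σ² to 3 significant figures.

For Normal(μ,σ), the p-quantile is μ + z_p·σ. Here z_{0.32} = -0.4677, z_{0.74} = 0.6433.
So -89.3 = μ − 0.4677σ and -71.9 = μ + 0.6433σ.
Subtracting: σ = (-71.9 − -89.3)/(0.6433 − (-0.4677)) = 15.66.
Then μ = -89.3 − (-0.4677)·15.66 = -81.98.
Precision τ = 1/σ² = 1/15.66² = 0.00408.

μ = -81.98, τ = 0.00408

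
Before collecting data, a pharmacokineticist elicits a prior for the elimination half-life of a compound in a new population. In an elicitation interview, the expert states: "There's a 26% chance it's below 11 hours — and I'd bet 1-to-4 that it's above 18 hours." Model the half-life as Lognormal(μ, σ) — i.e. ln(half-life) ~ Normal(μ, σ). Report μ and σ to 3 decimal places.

μ ≈ 2.611, σ ≈ 0.332

If T ~ Lognormal(μ,σ) then ln T ~ Normal(μ,σ), so the p-quantile of ln T is μ + z_p·σ.
ln(11) = 2.398 and ln(18) = 2.89; z_{0.26} = -0.6433, z_{0.8} = 0.8416.
σ = (2.89 − 2.398)/(0.8416 − (-0.6433)) = 0.332.
μ = 2.398 − (-0.6433)·0.332 = 2.611.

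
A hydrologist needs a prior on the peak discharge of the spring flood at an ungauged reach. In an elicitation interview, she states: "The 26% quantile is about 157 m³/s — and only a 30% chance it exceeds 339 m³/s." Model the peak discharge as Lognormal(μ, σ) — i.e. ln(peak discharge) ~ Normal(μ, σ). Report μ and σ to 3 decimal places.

If T ~ Lognormal(μ,σ) then ln T ~ Normal(μ,σ), so the p-quantile of ln T is μ + z_p·σ.
ln(157) = 5.056 and ln(339) = 5.826; z_{0.26} = -0.6433, z_{0.7} = 0.5244.
σ = (5.826 − 5.056)/(0.5244 − (-0.6433)) = 0.659.
μ = 5.056 − (-0.6433)·0.659 = 5.480.

μ ≈ 5.480, σ ≈ 0.659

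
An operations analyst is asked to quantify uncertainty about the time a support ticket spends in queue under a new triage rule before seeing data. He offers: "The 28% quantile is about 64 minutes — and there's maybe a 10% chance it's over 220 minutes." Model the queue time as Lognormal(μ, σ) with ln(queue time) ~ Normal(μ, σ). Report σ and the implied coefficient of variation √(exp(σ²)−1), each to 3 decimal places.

If T ~ Lognormal(μ,σ) then ln T ~ Normal(μ,σ), so the p-quantile of ln T is μ + z_p·σ.
ln(64) = 4.159 and ln(220) = 5.394; z_{0.28} = -0.5828, z_{0.9} = 1.282.
σ = (5.394 − 4.159)/(1.282 − (-0.5828)) = 0.662.
μ = 4.159 − (-0.5828)·0.662 = 4.545.
CV = √(exp(σ²)−1) = √(exp(0.4386)−1) = 0.742.

σ ≈ 0.662, CV ≈ 0.742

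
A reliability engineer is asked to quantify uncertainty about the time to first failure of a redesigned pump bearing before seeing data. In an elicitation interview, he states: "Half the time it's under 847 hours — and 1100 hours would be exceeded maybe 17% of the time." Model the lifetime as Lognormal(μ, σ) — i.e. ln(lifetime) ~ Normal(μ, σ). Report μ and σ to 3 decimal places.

If T ~ Lognormal(μ,σ) then ln T ~ Normal(μ,σ), so the p-quantile of ln T is μ + z_p·σ.
ln(847) = 6.742 and ln(1100) = 7.003; z_{0.5} = 0, z_{0.83} = 0.9542.
σ = (7.003 − 6.742)/(0.9542 − (0)) = 0.274.
μ = 6.742 − (0)·0.274 = 6.742.

μ ≈ 6.742, σ ≈ 0.274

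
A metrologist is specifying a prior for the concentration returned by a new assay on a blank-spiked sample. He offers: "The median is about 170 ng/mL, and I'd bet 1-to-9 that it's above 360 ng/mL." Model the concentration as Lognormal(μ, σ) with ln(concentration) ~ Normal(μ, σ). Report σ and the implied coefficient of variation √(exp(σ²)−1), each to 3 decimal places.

If T ~ Lognormal(μ,σ) then ln T ~ Normal(μ,σ), so the p-quantile of ln T is μ + z_p·σ.
ln(170) = 5.136 and ln(360) = 5.886; z_{0.5} = 0, z_{0.9} = 1.282.
σ = (5.886 − 5.136)/(1.282 − (0)) = 0.585.
μ = 5.136 − (0)·0.585 = 5.136.
CV = √(exp(σ²)−1) = √(exp(0.3428)−1) = 0.639.

σ ≈ 0.585, CV ≈ 0.639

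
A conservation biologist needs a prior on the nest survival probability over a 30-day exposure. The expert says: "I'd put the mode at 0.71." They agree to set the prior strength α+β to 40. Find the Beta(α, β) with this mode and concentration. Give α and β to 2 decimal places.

For α,β > 1 the Beta mode is (α−1)/(α+β−2). With α+β = 40, the mode is (α−1)/38.
Set (α−1)/38 = 0.71 → α = 1 + 0.71·38 = 27.98.
β = 40 − α = 12.02.

α = 27.98, β = 12.02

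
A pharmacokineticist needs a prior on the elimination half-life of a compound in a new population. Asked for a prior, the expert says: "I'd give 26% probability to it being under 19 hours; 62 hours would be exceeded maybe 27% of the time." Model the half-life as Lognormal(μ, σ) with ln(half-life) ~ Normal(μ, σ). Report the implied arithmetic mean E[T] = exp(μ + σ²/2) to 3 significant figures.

If T ~ Lognormal(μ,σ) then ln T ~ Normal(μ,σ), so the p-quantile of ln T is μ + z_p·σ.
ln(19) = 2.944 and ln(62) = 4.127; z_{0.26} = -0.6433, z_{0.73} = 0.6128.
σ = (4.127 − 2.944)/(0.6128 − (-0.6433)) = 0.942.
μ = 2.944 − (-0.6433)·0.942 = 3.550.
E[T] = exp(μ + σ²/2) = exp(3.550 + 0.4432) = 54.2 hours.

E[T] ≈ 54.2 hours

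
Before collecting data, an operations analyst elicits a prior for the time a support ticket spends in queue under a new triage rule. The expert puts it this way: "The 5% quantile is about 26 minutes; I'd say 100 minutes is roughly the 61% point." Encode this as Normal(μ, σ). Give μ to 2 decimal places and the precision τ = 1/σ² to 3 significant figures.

For Normal(μ,σ), the p-quantile is μ + z_p·σ. Here z_{0.05} = -1.645, z_{0.61} = 0.2793.
So 26 = μ − 1.645σ and 100 = μ + 0.2793σ.
Subtracting: σ = (100 − 26)/(0.2793 − (-1.645)) = 38.46.
Then μ = 26 − (-1.645)·38.46 = 89.26.
Precision τ = 1/σ² = 1/38.46² = 0.000676.

μ = 89.26, τ = 0.000676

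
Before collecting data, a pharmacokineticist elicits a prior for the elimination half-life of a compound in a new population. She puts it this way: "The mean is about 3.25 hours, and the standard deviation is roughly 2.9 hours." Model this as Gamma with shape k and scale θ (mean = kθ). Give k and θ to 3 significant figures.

k ≈ 1.26, θ ≈ 2.59

For Gamma(k, scale θ): mean = kθ, variance = kθ², so CV = 1/√k.
CV = SD/mean = 2.9/3.25 = 0.8923, hence k = 1/CV² = 1.26.
Then θ = mean/k = 3.25/1.26 = 2.59.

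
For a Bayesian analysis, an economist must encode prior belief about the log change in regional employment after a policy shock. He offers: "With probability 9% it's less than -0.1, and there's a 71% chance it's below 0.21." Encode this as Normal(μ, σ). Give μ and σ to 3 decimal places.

μ = 0.119, σ = 0.164

For Normal(μ,σ), the p-quantile is μ + z_p·σ. Here z_{0.09} = -1.341, z_{0.71} = 0.5534.
So -0.1 = μ − 1.341σ and 0.21 = μ + 0.5534σ.
Subtracting: σ = (0.21 − -0.1)/(0.5534 − (-1.341)) = 0.164.
Then μ = -0.1 − (-1.341)·0.164 = 0.119.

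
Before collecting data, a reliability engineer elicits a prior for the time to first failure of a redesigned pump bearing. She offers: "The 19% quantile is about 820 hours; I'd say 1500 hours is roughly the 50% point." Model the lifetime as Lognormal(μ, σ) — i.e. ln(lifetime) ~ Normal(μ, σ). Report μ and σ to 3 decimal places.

If T ~ Lognormal(μ,σ) then ln T ~ Normal(μ,σ), so the p-quantile of ln T is μ + z_p·σ.
ln(820) = 6.709 and ln(1500) = 7.313; z_{0.19} = -0.8779, z_{0.5} = 0.
σ = (7.313 − 6.709)/(0 − (-0.8779)) = 0.688.
μ = 6.709 − (-0.8779)·0.688 = 7.313.

μ ≈ 7.313, σ ≈ 0.688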